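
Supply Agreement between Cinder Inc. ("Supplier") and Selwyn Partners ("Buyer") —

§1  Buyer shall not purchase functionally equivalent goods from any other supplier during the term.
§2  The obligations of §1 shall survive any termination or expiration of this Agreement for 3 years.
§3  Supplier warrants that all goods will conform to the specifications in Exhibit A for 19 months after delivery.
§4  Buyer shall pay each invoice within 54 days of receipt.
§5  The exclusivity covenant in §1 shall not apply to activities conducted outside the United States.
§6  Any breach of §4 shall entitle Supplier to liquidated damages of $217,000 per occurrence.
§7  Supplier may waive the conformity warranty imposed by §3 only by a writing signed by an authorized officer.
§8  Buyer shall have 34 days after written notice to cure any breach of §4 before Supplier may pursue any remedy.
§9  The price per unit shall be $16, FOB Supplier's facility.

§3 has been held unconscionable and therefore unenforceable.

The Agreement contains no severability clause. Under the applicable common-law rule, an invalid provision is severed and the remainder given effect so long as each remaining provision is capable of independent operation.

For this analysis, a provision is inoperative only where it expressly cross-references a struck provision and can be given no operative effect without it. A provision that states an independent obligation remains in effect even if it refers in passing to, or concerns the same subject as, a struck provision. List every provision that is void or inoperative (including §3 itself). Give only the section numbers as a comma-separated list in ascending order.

3, 7

§3 is struck. §7 merely fixes the waiver condition for §3; with §3 gone it has nothing to operate on and falls away. With no severability clause, the stated default rule severs what cannot stand and enforces each remaining provision that can operate on its own. That leaves §1, §2, §4, §5, §6, §8, and §9 in effect.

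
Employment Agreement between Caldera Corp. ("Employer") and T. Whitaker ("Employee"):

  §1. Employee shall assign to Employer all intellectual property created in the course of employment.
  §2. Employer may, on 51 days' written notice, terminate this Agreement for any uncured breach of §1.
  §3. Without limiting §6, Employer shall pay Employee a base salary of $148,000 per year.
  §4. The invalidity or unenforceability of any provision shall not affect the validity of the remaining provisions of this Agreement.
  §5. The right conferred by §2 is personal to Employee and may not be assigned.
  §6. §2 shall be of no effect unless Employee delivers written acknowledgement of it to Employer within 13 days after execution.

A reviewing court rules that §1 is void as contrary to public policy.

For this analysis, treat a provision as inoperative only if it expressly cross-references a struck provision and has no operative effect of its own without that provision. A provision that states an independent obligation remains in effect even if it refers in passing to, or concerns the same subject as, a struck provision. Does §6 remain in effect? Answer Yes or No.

§1 is struck. §2 merely fixes the termination right for breach of §1; with §1 gone it has nothing to operate on and falls away. §5 merely fixes the non-assignment of §2; with §2 gone it has nothing to operate on and falls away. §6 merely fixes the acknowledgement condition for §2; with §2 gone it has nothing to operate on and falls away. Although §3 refers to §6, its operative terms do not depend on §6, so it remains in effect. §4 is a severability clause and preserves every provision that can still be given independent effect. §3 and §4 remain in effect. §6 is among the inoperative provisions, so the answer is no.

No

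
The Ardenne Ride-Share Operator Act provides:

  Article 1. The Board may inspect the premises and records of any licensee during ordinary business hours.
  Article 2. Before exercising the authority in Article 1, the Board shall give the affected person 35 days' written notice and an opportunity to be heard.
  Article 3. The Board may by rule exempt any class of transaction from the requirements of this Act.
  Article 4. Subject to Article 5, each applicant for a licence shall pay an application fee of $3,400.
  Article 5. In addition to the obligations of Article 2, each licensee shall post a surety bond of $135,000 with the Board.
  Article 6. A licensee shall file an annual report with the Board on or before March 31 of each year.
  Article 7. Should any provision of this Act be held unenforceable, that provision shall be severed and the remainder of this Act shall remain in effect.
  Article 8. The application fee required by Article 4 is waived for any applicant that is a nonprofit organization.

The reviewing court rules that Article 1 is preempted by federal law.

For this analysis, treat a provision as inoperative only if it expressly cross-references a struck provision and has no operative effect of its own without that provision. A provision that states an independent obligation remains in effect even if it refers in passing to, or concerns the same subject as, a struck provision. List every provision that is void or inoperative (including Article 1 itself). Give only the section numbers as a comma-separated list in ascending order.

1, 2

Article 1 is struck. The only function of Article 2 is the notice-and-hearing requirement for Article 1, so it cannot stand once Article 1 is removed. Although Article 5 refers to Article 2, its operative terms do not depend on Article 2, so it remains in effect. Article 7 is a severability clause and preserves every provision that can still be given independent effect. The provisions still in force are Article 3, Article 4, Article 5, Article 6, Article 7, and Article 8.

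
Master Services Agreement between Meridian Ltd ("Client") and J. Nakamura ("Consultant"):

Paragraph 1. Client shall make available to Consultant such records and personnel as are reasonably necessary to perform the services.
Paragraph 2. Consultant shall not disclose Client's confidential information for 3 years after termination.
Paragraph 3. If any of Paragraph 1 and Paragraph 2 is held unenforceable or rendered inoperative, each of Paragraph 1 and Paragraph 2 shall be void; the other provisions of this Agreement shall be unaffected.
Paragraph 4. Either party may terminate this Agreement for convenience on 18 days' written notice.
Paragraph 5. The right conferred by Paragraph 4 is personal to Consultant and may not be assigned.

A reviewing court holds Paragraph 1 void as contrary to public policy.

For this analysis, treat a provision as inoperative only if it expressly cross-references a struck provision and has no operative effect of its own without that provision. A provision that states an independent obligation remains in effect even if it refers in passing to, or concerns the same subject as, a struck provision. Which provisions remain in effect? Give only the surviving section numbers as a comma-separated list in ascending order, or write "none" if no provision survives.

3, 4, 5

Paragraph 1 is struck. No other provision's operative terms depend on Paragraph 1. Paragraph 3 declares Paragraph 1 and Paragraph 2 mutually dependent; since one of them has fallen, all of them are of no effect. That brings down Paragraph 2 as well. The remainder continues in force under Paragraph 3. That leaves Paragraph 3, Paragraph 4, and Paragraph 5 in effect.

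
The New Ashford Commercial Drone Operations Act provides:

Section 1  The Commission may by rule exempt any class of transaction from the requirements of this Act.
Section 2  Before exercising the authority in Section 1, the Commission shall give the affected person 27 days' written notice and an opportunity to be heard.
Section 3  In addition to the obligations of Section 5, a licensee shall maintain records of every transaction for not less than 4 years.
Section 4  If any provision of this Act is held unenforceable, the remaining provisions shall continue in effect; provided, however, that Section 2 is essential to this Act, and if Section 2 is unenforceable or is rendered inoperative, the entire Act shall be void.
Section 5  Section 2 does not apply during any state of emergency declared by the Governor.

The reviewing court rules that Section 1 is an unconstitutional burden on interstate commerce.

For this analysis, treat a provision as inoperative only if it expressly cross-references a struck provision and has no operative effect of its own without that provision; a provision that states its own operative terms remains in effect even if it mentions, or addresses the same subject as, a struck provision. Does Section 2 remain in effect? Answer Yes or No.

Section 1 is struck. Section 2 merely fixes the notice-and-hearing requirement for Section 1; with Section 1 gone it has nothing to operate on and falls away. Section 5 operates only by reference to Section 2, so it falls with Section 2. Section 4 makes Section 2 an essential term, and Section 2 has been rendered inoperative by the cascade; under Section 4, the entire Act is therefore void. No provision of the Act survives. Section 2 is among the inoperative provisions, so the answer is no.

No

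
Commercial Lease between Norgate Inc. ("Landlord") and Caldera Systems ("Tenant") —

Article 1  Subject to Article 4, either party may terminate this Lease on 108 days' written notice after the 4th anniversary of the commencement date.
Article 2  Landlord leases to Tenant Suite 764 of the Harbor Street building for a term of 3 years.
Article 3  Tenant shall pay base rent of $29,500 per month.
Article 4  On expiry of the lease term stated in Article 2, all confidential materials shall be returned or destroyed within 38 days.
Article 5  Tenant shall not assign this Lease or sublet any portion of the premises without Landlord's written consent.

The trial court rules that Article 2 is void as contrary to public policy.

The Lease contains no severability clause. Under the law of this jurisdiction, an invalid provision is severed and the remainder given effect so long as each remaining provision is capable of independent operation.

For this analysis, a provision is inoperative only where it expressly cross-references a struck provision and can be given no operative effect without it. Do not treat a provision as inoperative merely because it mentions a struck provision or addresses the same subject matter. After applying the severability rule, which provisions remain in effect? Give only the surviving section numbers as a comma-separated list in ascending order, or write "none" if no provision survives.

Article 2 is struck. Article 4 merely fixes the return obligation tied to Article 2; with Article 2 gone it has nothing to operate on and falls away. Although Article 1 refers to Article 4, its operative terms do not depend on Article 4, so it remains in effect. Under the stated default rule, only provisions that cannot operate independently fall away; the rest are enforced. The provisions still in force are Article 1, Article 3, and Article 5.

1, 3, 5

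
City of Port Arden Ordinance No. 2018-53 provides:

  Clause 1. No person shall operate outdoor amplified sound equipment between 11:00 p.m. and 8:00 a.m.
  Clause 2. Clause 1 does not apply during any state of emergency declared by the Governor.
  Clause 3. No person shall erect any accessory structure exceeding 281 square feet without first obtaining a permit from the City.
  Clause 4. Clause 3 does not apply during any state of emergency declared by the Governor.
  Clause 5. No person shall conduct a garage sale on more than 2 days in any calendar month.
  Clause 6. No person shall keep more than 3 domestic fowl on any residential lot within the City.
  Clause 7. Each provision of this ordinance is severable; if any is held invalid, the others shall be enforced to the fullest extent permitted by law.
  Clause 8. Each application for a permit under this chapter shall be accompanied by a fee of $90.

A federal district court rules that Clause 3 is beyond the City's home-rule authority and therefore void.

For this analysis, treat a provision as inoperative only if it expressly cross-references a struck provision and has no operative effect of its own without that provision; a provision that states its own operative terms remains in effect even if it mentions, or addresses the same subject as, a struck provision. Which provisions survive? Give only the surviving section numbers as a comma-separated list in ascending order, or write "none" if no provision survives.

1, 2, 5, 6, 7, 8

Clause 3 is struck. Clause 4 has no operative effect of its own apart from Clause 3 and is therefore inoperative. Under the severability clause in Clause 7, the remaining provisions continue in force. Clause 1, Clause 2, Clause 5, Clause 6, Clause 7, and Clause 8 remain in effect.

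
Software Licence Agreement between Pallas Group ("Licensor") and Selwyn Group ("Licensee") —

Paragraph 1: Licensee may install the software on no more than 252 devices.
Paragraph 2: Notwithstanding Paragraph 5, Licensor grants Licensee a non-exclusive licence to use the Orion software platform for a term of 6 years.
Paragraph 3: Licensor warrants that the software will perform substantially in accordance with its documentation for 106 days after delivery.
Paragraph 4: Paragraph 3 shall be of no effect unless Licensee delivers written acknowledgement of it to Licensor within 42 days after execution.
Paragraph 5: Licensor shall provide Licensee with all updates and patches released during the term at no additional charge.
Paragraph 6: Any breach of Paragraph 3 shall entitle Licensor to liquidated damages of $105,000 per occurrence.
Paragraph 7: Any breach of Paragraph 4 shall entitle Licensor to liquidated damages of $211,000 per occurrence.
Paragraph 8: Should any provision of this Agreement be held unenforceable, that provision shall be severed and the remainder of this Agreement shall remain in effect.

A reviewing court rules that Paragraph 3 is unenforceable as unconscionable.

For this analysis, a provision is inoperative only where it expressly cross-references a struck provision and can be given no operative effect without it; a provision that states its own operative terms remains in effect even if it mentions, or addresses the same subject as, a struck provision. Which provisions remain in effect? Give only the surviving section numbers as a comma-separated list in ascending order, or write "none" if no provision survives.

1, 2, 5, 8

Paragraph 3 is struck. Paragraph 4 has no operative effect of its own apart from Paragraph 3 and is therefore inoperative. Paragraph 6 does nothing except set the liquidated-damages amount by reference to Paragraph 3; with Paragraph 3 gone it has no independent effect and is inoperative. Paragraph 7 has no operative effect of its own apart from Paragraph 4 and is therefore inoperative. Paragraph 8 is a severability clause and preserves every provision that can still be given independent effect. Paragraph 1, Paragraph 2, Paragraph 5, and Paragraph 8 remain in effect.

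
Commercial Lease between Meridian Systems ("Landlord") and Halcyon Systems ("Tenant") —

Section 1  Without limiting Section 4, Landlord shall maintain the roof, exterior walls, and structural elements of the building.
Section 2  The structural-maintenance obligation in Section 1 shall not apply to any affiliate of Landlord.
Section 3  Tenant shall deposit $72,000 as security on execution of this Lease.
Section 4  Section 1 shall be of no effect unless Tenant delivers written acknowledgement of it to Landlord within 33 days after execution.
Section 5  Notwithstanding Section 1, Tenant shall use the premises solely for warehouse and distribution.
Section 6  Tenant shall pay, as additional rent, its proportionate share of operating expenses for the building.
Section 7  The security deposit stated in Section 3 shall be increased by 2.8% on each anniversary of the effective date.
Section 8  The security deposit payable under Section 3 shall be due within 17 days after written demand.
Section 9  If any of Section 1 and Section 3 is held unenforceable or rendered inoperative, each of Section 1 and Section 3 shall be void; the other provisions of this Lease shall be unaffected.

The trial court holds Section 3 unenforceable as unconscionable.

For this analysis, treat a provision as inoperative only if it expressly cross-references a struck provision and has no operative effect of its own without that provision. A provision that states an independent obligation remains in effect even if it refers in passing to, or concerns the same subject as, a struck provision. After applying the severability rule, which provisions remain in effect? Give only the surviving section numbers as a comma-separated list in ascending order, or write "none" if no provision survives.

Section 3 is struck. Section 7 operates only by reference to Section 3, so it falls with Section 3. Section 8 has no operative effect of its own apart from Section 3 and is therefore inoperative. Although Section 5 refers to Section 1, its operative terms do not depend on Section 1, so it remains in effect. Section 9 declares Section 1 and Section 3 mutually dependent; since one of them has fallen, all of them are of no effect. That brings down Section 1 as well. Section 2 and Section 4 in turn depend solely on a provision now struck and likewise fall. The remainder continues in force under Section 9. Section 5, Section 6, and Section 9 remain in effect.

5, 6, 9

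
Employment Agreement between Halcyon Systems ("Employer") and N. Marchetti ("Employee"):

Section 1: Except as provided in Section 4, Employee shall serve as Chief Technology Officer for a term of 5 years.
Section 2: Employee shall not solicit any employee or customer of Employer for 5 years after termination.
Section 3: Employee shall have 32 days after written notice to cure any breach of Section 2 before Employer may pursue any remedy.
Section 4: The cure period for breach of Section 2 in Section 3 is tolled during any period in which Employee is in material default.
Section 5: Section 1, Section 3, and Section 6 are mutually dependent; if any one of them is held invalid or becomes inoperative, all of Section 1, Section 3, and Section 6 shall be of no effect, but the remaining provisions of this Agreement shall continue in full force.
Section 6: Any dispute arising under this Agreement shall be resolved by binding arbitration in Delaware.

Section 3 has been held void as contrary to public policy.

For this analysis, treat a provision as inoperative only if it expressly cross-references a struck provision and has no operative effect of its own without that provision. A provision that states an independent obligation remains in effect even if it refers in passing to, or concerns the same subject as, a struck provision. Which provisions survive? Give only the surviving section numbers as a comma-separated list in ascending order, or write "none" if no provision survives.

2, 5

Section 3 is struck. Section 4 has no operative effect of its own apart from Section 3 and is therefore inoperative. Section 5 declares Section 1, Section 3, and Section 6 mutually dependent; since one of them has fallen, all of them are of no effect. That brings down Section 1 and Section 6 as well. The remainder continues in force under Section 5. Section 2 and Section 5 remain in effect.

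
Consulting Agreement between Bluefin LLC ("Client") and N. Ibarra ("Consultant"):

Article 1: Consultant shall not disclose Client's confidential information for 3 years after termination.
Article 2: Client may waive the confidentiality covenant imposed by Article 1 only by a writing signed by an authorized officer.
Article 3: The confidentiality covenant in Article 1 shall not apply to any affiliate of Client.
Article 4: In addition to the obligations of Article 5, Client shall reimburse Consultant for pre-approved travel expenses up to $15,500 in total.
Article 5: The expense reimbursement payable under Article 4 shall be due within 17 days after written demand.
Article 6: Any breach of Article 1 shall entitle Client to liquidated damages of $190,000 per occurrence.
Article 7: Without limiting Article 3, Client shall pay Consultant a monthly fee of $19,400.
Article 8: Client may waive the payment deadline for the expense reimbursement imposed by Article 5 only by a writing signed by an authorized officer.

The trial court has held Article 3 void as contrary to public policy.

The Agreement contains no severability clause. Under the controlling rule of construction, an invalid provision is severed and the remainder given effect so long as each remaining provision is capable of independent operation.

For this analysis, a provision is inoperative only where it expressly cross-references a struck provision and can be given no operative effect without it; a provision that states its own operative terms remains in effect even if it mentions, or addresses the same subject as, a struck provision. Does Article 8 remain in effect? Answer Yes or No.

Yes

Article 3 is struck. Article 7 mentions Article 3 but its own obligation stands independently of Article 3, so Article 7 is not affected. Nothing else in the Agreement is defined by reference to Article 3. With no severability clause, the stated default rule severs what cannot stand and enforces each remaining provision that can operate on its own. Article 1, Article 2, Article 4, Article 5, Article 6, Article 7, and Article 8 remain in effect. Article 8 is among the surviving provisions, so the answer is yes.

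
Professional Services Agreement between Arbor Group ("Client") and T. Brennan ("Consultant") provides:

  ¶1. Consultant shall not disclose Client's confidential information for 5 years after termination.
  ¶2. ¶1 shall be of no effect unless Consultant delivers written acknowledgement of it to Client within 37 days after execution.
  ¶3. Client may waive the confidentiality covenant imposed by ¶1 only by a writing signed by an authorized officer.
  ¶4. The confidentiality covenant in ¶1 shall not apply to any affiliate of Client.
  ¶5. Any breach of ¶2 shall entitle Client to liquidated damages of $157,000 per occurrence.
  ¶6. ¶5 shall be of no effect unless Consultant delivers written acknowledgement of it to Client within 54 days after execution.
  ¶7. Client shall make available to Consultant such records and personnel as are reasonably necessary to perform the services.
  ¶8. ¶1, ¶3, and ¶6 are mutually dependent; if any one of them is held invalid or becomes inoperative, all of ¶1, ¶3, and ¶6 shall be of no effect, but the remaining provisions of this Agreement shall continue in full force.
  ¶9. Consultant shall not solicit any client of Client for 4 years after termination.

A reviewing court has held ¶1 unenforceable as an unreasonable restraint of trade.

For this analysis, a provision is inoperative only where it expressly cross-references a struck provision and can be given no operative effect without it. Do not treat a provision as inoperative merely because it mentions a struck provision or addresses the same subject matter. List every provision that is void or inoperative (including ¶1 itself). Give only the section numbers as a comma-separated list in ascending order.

¶1 is struck. ¶2 operates only by reference to ¶1, so it falls with ¶1. ¶3 has no operative effect of its own apart from ¶1 and is therefore inoperative. The whole of ¶4 is the carve-out from the confidentiality covenant, defined by reference to ¶1, so ¶4 cannot stand once ¶1 is removed. ¶5 does nothing except set the liquidated-damages amount by reference to ¶2; with ¶2 gone it has no independent effect and is inoperative. ¶6 merely fixes the acknowledgement condition for ¶5; with ¶5 gone it has nothing to operate on and falls away. ¶8 declares ¶1, ¶3, and ¶6 mutually dependent; since one of them has fallen, all of them are of no effect. The remainder continues in force under ¶8. ¶7, ¶8, and ¶9 remain in effect.

1, 2, 3, 4, 5, 6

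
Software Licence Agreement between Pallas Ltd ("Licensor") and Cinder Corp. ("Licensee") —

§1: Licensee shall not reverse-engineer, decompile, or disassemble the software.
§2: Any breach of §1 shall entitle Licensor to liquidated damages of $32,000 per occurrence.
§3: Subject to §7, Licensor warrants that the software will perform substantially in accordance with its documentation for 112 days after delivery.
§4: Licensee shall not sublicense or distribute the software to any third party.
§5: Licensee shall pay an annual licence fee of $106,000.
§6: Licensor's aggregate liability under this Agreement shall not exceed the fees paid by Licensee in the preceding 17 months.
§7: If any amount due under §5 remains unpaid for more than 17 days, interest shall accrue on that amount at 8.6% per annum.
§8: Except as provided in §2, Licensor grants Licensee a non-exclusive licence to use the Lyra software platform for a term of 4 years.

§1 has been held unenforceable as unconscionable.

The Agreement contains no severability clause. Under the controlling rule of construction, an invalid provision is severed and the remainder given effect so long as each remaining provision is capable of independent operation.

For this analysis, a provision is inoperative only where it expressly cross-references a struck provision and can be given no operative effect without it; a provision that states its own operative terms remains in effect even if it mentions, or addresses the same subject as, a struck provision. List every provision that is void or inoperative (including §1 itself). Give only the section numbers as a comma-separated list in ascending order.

1, 2

§1 is struck. §2 does nothing except set the liquidated-damages amount by reference to §1; with §1 gone it has no independent effect and is inoperative. Although §8 refers to §2, its operative terms do not depend on §2, so it remains in effect. Under the stated default rule, only provisions that cannot operate independently fall away; the rest are enforced. §3, §4, §5, §6, §7, and §8 remain in effect.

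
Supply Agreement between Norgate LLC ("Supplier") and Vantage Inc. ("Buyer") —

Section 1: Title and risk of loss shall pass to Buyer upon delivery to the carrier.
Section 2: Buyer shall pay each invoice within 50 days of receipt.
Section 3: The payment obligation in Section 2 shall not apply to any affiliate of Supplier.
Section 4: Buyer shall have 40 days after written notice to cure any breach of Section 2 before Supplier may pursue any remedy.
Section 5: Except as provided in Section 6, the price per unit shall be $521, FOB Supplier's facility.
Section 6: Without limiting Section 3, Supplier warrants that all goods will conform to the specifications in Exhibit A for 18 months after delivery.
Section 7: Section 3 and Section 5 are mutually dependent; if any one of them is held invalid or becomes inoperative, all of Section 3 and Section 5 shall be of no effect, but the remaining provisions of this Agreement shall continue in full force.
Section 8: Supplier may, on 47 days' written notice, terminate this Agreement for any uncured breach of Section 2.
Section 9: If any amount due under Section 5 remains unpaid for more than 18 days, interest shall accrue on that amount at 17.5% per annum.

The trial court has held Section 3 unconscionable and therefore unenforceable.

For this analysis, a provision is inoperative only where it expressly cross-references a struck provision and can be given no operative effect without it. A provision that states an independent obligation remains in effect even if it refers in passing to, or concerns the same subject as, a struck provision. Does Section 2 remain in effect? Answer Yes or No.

Section 3 is struck. Although Section 6 refers to Section 3, its operative terms do not depend on Section 3, so it remains in effect. No other provision's operative terms depend on Section 3. Section 7 declares Section 3 and Section 5 mutually dependent; since one of them has fallen, all of them are of no effect. That brings down Section 5 as well. Section 9 in turn depends solely on a provision now struck and likewise falls. The remainder continues in force under Section 7. The provisions still in force are Section 1, Section 2, Section 4, Section 6, Section 7, and Section 8. Section 2 is among the surviving provisions, so the answer is yes.

Yes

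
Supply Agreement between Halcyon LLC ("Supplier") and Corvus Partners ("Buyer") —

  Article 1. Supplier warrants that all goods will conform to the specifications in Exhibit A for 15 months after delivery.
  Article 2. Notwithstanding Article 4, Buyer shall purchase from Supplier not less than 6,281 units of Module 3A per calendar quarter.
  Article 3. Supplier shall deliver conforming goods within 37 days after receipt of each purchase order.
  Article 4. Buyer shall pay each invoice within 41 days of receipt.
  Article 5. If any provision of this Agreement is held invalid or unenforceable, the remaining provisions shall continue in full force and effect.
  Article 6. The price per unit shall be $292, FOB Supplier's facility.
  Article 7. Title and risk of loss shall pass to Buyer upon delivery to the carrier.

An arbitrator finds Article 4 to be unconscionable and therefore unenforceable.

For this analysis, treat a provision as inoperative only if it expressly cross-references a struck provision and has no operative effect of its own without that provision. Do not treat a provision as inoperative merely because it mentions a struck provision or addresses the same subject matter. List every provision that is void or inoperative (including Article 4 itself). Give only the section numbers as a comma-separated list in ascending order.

4

Article 4 is struck. Although Article 2 refers to Article 4, its operative terms do not depend on Article 4, so it remains in effect. No other provision's operative terms depend on Article 4. Article 5 is a severability clause and preserves every provision that can still be given independent effect. Article 1, Article 2, Article 3, Article 5, Article 6, and Article 7 remain in effect.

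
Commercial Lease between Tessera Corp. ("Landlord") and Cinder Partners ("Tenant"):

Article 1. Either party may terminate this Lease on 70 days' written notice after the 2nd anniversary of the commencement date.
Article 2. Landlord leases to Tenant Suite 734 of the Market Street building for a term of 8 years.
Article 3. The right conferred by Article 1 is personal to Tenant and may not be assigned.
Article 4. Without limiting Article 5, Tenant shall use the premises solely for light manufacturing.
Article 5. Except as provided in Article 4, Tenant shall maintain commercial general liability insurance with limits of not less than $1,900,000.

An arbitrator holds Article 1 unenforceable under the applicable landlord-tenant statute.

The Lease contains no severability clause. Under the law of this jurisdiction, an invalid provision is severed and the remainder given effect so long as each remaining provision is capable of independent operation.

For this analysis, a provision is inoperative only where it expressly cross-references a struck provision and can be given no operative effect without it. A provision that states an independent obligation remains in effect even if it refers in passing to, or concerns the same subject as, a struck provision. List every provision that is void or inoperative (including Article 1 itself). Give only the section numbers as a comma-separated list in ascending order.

1, 3

Article 1 is struck. Article 3 merely fixes the non-assignment of Article 1; with Article 1 gone it has nothing to operate on and falls away. With no severability clause, the stated default rule severs what cannot stand and enforces each remaining provision that can operate on its own. That leaves Article 2, Article 4, and Article 5 in effect.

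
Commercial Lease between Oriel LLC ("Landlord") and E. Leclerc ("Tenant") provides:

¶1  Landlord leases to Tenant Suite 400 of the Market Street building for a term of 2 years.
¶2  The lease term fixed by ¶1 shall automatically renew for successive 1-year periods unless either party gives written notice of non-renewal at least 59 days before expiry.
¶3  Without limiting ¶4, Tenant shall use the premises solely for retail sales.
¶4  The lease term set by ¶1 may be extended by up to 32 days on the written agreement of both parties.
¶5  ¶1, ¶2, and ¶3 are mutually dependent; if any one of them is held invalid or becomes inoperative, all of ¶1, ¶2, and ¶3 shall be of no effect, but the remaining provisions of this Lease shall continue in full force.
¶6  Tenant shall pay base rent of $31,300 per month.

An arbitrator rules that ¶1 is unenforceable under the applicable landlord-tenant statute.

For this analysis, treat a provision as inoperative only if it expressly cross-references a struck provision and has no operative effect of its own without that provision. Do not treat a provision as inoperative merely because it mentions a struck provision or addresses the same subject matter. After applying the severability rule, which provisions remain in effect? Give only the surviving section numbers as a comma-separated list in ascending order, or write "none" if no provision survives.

5, 6

¶1 is struck. ¶2 operates only by reference to ¶1, so it falls with ¶1. The whole of ¶4 is the extension of the lease term, defined by reference to ¶1, so ¶4 cannot stand once ¶1 is removed. ¶5 declares ¶1, ¶2, and ¶3 mutually dependent; since one of them has fallen, all of them are of no effect. That brings down ¶3 as well. The remainder continues in force under ¶5. That leaves ¶5 and ¶6 in effect.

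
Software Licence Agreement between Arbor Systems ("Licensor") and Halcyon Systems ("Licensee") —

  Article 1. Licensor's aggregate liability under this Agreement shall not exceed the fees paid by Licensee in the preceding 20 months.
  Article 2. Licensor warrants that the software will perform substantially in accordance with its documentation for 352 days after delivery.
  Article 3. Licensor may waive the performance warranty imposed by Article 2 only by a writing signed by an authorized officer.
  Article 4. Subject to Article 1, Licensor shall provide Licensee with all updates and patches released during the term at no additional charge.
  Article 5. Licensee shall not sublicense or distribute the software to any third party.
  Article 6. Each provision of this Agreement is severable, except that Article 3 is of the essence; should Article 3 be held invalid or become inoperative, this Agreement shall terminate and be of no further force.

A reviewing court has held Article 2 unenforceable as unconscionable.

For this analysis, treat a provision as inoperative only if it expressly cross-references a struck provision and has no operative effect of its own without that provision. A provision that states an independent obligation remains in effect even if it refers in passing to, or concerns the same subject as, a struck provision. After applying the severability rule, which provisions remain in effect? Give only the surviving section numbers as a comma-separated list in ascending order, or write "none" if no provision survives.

none

Article 2 is struck. Article 3 merely fixes the waiver condition for Article 2; with Article 2 gone it has nothing to operate on and falls away. Article 6 makes Article 3 an essential term, and Article 3 has been rendered inoperative by the cascade; under Article 6, the entire Agreement is therefore void. No provision of the Agreement survives.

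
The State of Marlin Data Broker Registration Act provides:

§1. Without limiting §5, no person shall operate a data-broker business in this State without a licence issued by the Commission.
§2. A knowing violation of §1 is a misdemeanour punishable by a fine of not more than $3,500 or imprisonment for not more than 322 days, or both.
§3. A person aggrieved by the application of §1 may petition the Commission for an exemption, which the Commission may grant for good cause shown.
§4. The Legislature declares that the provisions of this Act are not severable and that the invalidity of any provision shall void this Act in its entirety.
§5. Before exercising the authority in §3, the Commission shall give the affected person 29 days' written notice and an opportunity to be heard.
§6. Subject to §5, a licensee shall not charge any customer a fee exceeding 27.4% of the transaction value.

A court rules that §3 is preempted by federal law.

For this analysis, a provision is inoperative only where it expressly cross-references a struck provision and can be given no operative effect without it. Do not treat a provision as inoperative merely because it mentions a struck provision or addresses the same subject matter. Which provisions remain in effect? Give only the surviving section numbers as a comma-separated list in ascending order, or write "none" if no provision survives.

none

§3 is struck. §5 merely fixes the notice-and-hearing requirement for §3; with §3 gone it has nothing to operate on and falls away. §4 provides that the Act is not severable, so the invalidity of any one provision voids the entire Act. No provision of the Act survives.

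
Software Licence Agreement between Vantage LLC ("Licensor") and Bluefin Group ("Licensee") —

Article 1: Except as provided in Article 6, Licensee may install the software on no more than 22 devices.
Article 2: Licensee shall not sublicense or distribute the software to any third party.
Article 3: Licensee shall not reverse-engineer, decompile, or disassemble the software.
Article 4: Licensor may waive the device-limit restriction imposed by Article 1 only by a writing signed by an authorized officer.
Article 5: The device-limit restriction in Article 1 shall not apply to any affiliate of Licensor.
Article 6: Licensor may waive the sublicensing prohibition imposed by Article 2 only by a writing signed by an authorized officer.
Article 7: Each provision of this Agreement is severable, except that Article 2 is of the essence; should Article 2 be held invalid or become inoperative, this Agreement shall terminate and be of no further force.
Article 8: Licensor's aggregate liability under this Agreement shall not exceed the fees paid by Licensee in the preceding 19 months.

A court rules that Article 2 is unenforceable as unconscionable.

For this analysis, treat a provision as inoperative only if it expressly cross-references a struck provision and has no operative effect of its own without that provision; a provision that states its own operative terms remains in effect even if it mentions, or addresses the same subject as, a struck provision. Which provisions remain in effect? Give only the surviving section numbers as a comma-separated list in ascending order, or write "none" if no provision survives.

none

Article 2 is struck. Article 6 operates only by reference to Article 2, so it falls with Article 2. Article 7 makes Article 2 an essential term, and Article 2 is the provision held invalid; under Article 7, the entire Agreement is therefore void. No provision of the Agreement survives.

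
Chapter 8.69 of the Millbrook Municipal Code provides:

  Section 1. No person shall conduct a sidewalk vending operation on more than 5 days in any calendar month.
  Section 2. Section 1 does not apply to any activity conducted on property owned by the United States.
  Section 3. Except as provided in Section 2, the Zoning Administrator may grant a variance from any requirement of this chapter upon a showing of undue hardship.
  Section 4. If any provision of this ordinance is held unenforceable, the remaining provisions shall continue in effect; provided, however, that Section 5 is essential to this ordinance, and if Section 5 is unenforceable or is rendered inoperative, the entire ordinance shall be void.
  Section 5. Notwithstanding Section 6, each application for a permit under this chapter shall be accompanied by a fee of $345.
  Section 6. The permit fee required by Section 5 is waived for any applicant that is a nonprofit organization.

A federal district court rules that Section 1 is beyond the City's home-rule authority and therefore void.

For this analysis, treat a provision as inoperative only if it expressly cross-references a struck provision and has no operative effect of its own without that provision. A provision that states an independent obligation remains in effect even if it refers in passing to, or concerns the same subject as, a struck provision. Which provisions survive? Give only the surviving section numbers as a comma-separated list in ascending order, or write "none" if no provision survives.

Section 1 is struck. Section 2 operates only by reference to Section 1, so it falls with Section 1. Although Section 3 refers to Section 2, its operative terms do not depend on Section 2, so it remains in effect. Section 4 makes Section 5 an essential term, but Section 5 is unaffected, so the severability proviso in Section 4 preserves the remaining provisions. The provisions still in force are Section 3, Section 4, Section 5, and Section 6.

3, 4, 5, 6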